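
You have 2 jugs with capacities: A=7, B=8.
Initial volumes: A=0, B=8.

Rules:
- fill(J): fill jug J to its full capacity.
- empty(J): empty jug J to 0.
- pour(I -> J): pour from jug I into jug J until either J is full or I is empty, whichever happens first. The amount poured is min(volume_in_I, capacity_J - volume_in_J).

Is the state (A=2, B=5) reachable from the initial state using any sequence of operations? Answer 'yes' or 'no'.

BFS explored all 30 reachable states.
Reachable set includes: (0,0), (0,1), (0,2), (0,3), (0,4), (0,5), (0,6), (0,7), (0,8), (1,0), (1,8), (2,0) ...
Target (A=2, B=5) not in reachable set → no.

Answer: no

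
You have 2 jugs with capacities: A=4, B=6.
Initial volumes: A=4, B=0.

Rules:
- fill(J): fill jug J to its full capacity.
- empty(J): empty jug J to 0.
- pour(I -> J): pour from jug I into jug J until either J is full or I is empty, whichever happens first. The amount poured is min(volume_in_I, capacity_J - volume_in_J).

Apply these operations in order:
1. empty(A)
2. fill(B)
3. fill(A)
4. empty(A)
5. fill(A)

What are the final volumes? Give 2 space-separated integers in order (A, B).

Answer: 4 6

Derivation:
Step 1: empty(A) -> (A=0 B=0)
Step 2: fill(B) -> (A=0 B=6)
Step 3: fill(A) -> (A=4 B=6)
Step 4: empty(A) -> (A=0 B=6)
Step 5: fill(A) -> (A=4 B=6)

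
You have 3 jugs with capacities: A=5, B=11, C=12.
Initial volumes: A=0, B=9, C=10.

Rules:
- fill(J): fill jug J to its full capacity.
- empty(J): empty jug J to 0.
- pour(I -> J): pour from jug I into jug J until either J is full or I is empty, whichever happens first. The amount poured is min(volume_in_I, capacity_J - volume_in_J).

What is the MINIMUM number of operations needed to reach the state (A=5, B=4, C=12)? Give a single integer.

BFS from (A=0, B=9, C=10). One shortest path:
  1. fill(C) -> (A=0 B=9 C=12)
  2. pour(B -> A) -> (A=5 B=4 C=12)
Reached target in 2 moves.

Answer: 2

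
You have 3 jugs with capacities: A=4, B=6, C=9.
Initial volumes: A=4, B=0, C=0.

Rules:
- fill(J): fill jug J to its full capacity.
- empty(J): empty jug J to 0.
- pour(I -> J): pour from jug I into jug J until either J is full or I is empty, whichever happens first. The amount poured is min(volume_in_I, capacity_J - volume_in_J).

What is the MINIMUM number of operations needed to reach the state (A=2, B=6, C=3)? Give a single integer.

BFS from (A=4, B=0, C=0). One shortest path:
  1. fill(C) -> (A=4 B=0 C=9)
  2. pour(A -> B) -> (A=0 B=4 C=9)
  3. fill(A) -> (A=4 B=4 C=9)
  4. pour(A -> B) -> (A=2 B=6 C=9)
  5. empty(B) -> (A=2 B=0 C=9)
  6. pour(C -> B) -> (A=2 B=6 C=3)
Reached target in 6 moves.

Answer: 6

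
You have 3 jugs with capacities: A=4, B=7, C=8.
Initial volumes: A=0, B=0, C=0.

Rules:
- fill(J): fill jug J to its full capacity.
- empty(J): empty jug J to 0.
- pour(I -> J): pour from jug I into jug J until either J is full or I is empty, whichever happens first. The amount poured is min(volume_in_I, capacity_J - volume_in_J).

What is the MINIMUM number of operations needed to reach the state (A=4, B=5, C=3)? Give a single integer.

BFS from (A=0, B=0, C=0). One shortest path:
  1. fill(C) -> (A=0 B=0 C=8)
  2. pour(C -> B) -> (A=0 B=7 C=1)
  3. pour(B -> A) -> (A=4 B=3 C=1)
  4. pour(A -> C) -> (A=0 B=3 C=5)
  5. pour(B -> A) -> (A=3 B=0 C=5)
  6. pour(C -> B) -> (A=3 B=5 C=0)
  7. pour(A -> C) -> (A=0 B=5 C=3)
  8. fill(A) -> (A=4 B=5 C=3)
Reached target in 8 moves.

Answer: 8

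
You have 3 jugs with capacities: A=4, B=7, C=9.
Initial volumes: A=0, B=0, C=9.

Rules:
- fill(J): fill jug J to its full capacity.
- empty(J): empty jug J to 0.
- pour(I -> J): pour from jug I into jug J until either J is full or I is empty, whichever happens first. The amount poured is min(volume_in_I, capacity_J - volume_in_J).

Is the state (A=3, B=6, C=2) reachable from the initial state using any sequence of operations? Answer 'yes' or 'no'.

Answer: no

Derivation:
BFS explored all 256 reachable states.
Reachable set includes: (0,0,0), (0,0,1), (0,0,2), (0,0,3), (0,0,4), (0,0,5), (0,0,6), (0,0,7), (0,0,8), (0,0,9), (0,1,0), (0,1,1) ...
Target (A=3, B=6, C=2) not in reachable set → no.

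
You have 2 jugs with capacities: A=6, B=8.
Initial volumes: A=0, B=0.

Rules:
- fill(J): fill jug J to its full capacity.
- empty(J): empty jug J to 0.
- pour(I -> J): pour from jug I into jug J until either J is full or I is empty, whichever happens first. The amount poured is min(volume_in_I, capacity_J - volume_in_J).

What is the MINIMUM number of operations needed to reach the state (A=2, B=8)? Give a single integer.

BFS from (A=0, B=0). One shortest path:
  1. fill(B) -> (A=0 B=8)
  2. pour(B -> A) -> (A=6 B=2)
  3. empty(A) -> (A=0 B=2)
  4. pour(B -> A) -> (A=2 B=0)
  5. fill(B) -> (A=2 B=8)
Reached target in 5 moves.

Answer: 5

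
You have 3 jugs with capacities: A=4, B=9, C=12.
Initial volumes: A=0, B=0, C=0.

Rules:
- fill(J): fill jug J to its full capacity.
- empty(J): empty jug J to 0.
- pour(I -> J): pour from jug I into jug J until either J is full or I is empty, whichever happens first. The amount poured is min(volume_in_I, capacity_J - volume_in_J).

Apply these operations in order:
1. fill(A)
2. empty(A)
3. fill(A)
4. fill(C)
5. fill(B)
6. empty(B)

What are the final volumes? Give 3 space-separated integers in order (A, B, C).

Answer: 4 0 12

Derivation:
Step 1: fill(A) -> (A=4 B=0 C=0)
Step 2: empty(A) -> (A=0 B=0 C=0)
Step 3: fill(A) -> (A=4 B=0 C=0)
Step 4: fill(C) -> (A=4 B=0 C=12)
Step 5: fill(B) -> (A=4 B=9 C=12)
Step 6: empty(B) -> (A=4 B=0 C=12)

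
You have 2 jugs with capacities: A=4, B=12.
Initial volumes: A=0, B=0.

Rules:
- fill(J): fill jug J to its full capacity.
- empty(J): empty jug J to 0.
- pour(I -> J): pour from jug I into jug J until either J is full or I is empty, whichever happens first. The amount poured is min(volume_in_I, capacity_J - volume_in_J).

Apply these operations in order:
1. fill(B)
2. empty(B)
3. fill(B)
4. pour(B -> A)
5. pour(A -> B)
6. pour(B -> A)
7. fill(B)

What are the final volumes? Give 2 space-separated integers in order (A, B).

Step 1: fill(B) -> (A=0 B=12)
Step 2: empty(B) -> (A=0 B=0)
Step 3: fill(B) -> (A=0 B=12)
Step 4: pour(B -> A) -> (A=4 B=8)
Step 5: pour(A -> B) -> (A=0 B=12)
Step 6: pour(B -> A) -> (A=4 B=8)
Step 7: fill(B) -> (A=4 B=12)

Answer: 4 12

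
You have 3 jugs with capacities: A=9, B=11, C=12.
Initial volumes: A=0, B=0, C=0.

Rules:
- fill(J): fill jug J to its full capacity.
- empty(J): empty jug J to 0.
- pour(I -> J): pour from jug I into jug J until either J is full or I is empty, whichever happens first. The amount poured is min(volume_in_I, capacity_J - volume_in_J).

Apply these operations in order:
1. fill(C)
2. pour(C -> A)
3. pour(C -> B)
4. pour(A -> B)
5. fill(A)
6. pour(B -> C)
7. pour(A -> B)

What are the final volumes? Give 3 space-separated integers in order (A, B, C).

Step 1: fill(C) -> (A=0 B=0 C=12)
Step 2: pour(C -> A) -> (A=9 B=0 C=3)
Step 3: pour(C -> B) -> (A=9 B=3 C=0)
Step 4: pour(A -> B) -> (A=1 B=11 C=0)
Step 5: fill(A) -> (A=9 B=11 C=0)
Step 6: pour(B -> C) -> (A=9 B=0 C=11)
Step 7: pour(A -> B) -> (A=0 B=9 C=11)

Answer: 0 9 11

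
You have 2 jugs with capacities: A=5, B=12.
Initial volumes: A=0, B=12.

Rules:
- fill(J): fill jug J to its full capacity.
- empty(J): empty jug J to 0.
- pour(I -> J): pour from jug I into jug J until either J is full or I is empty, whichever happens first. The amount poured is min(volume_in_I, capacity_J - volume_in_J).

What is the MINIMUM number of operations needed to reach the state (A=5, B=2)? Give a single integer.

Answer: 3

Derivation:
BFS from (A=0, B=12). One shortest path:
  1. pour(B -> A) -> (A=5 B=7)
  2. empty(A) -> (A=0 B=7)
  3. pour(B -> A) -> (A=5 B=2)
Reached target in 3 moves.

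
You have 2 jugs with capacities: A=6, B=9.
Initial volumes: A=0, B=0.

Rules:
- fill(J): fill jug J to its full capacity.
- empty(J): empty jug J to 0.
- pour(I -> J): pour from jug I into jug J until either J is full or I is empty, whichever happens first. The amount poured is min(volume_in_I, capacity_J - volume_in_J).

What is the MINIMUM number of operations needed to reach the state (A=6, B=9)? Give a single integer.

BFS from (A=0, B=0). One shortest path:
  1. fill(A) -> (A=6 B=0)
  2. fill(B) -> (A=6 B=9)
Reached target in 2 moves.

Answer: 2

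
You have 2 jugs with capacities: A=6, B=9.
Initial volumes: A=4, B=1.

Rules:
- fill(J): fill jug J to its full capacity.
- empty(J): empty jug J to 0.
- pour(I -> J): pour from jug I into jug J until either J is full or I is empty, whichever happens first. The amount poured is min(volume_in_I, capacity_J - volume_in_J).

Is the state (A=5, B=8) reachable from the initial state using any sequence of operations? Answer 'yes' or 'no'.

Answer: no

Derivation:
BFS explored all 31 reachable states.
Reachable set includes: (0,0), (0,1), (0,2), (0,3), (0,4), (0,5), (0,6), (0,7), (0,8), (0,9), (1,0), (1,9) ...
Target (A=5, B=8) not in reachable set → no.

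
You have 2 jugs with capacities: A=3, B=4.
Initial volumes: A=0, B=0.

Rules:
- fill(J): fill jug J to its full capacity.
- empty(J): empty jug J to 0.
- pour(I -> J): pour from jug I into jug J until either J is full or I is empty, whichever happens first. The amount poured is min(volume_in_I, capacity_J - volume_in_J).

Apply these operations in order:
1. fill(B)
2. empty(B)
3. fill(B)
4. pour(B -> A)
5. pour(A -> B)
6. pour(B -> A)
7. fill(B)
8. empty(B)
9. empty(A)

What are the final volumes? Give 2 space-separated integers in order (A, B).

Answer: 0 0

Derivation:
Step 1: fill(B) -> (A=0 B=4)
Step 2: empty(B) -> (A=0 B=0)
Step 3: fill(B) -> (A=0 B=4)
Step 4: pour(B -> A) -> (A=3 B=1)
Step 5: pour(A -> B) -> (A=0 B=4)
Step 6: pour(B -> A) -> (A=3 B=1)
Step 7: fill(B) -> (A=3 B=4)
Step 8: empty(B) -> (A=3 B=0)
Step 9: empty(A) -> (A=0 B=0)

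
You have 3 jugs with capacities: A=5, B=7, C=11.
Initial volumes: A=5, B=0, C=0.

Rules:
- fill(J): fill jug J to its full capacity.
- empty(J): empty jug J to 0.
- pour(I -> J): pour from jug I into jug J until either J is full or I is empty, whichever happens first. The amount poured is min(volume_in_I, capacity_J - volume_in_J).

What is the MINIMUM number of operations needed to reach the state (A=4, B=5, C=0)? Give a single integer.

BFS from (A=5, B=0, C=0). One shortest path:
  1. fill(C) -> (A=5 B=0 C=11)
  2. pour(C -> B) -> (A=5 B=7 C=4)
  3. empty(B) -> (A=5 B=0 C=4)
  4. pour(A -> B) -> (A=0 B=5 C=4)
  5. pour(C -> A) -> (A=4 B=5 C=0)
Reached target in 5 moves.

Answer: 5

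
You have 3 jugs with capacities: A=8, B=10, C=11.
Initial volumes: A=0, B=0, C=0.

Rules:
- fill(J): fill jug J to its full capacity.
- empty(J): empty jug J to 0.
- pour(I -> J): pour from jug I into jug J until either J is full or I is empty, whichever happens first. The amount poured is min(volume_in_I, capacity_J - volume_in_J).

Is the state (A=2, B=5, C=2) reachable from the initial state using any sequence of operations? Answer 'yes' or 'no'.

BFS explored all 558 reachable states.
Reachable set includes: (0,0,0), (0,0,1), (0,0,2), (0,0,3), (0,0,4), (0,0,5), (0,0,6), (0,0,7), (0,0,8), (0,0,9), (0,0,10), (0,0,11) ...
Target (A=2, B=5, C=2) not in reachable set → no.

Answer: no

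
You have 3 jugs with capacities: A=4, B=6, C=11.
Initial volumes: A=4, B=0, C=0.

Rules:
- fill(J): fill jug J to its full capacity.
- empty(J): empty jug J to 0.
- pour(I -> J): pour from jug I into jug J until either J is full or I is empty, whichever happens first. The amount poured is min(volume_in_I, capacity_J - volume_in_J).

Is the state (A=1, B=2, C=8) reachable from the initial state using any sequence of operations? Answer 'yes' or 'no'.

BFS explored all 270 reachable states.
Reachable set includes: (0,0,0), (0,0,1), (0,0,2), (0,0,3), (0,0,4), (0,0,5), (0,0,6), (0,0,7), (0,0,8), (0,0,9), (0,0,10), (0,0,11) ...
Target (A=1, B=2, C=8) not in reachable set → no.

Answer: no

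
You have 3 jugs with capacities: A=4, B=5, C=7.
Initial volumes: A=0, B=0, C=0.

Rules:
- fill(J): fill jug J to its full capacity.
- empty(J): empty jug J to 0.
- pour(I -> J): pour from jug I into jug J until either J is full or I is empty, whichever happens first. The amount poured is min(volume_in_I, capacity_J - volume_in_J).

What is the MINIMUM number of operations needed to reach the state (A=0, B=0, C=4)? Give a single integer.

BFS from (A=0, B=0, C=0). One shortest path:
  1. fill(A) -> (A=4 B=0 C=0)
  2. pour(A -> C) -> (A=0 B=0 C=4)
Reached target in 2 moves.

Answer: 2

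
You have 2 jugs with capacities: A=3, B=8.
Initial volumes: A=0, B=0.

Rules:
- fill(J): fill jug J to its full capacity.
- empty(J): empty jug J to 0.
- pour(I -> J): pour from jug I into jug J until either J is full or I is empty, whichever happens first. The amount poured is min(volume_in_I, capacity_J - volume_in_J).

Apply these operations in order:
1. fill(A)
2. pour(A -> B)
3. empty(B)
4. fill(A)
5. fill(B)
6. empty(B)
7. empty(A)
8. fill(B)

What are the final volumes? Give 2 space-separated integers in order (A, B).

Step 1: fill(A) -> (A=3 B=0)
Step 2: pour(A -> B) -> (A=0 B=3)
Step 3: empty(B) -> (A=0 B=0)
Step 4: fill(A) -> (A=3 B=0)
Step 5: fill(B) -> (A=3 B=8)
Step 6: empty(B) -> (A=3 B=0)
Step 7: empty(A) -> (A=0 B=0)
Step 8: fill(B) -> (A=0 B=8)

Answer: 0 8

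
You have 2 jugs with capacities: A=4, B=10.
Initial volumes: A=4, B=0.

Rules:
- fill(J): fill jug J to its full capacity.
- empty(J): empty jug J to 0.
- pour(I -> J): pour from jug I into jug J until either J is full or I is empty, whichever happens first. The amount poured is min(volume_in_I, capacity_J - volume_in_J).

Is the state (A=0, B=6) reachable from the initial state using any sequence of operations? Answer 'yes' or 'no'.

Answer: yes

Derivation:
BFS from (A=4, B=0):
  1. empty(A) -> (A=0 B=0)
  2. fill(B) -> (A=0 B=10)
  3. pour(B -> A) -> (A=4 B=6)
  4. empty(A) -> (A=0 B=6)
Target reached → yes.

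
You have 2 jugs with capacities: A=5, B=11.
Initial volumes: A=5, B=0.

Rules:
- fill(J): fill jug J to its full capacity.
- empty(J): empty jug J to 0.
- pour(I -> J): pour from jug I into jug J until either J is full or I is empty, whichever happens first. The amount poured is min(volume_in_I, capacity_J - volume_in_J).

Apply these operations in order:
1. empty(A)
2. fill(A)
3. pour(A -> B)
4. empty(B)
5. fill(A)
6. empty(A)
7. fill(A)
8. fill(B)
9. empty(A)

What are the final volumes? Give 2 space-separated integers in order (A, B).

Answer: 0 11

Derivation:
Step 1: empty(A) -> (A=0 B=0)
Step 2: fill(A) -> (A=5 B=0)
Step 3: pour(A -> B) -> (A=0 B=5)
Step 4: empty(B) -> (A=0 B=0)
Step 5: fill(A) -> (A=5 B=0)
Step 6: empty(A) -> (A=0 B=0)
Step 7: fill(A) -> (A=5 B=0)
Step 8: fill(B) -> (A=5 B=11)
Step 9: empty(A) -> (A=0 B=11)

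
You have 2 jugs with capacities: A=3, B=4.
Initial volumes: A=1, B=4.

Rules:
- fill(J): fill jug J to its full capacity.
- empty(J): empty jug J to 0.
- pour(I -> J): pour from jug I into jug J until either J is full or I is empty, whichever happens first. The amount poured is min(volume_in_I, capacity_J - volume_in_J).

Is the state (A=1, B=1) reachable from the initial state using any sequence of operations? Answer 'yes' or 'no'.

BFS explored all 14 reachable states.
Reachable set includes: (0,0), (0,1), (0,2), (0,3), (0,4), (1,0), (1,4), (2,0), (2,4), (3,0), (3,1), (3,2) ...
Target (A=1, B=1) not in reachable set → no.

Answer: no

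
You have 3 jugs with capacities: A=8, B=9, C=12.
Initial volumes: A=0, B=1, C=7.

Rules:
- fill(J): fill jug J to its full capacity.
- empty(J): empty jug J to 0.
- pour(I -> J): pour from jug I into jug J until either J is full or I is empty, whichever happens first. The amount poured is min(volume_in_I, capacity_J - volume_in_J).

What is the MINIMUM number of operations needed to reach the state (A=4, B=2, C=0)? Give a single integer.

Answer: 8

Derivation:
BFS from (A=0, B=1, C=7). One shortest path:
  1. fill(A) -> (A=8 B=1 C=7)
  2. empty(C) -> (A=8 B=1 C=0)
  3. pour(A -> C) -> (A=0 B=1 C=8)
  4. pour(B -> A) -> (A=1 B=0 C=8)
  5. fill(B) -> (A=1 B=9 C=8)
  6. pour(B -> A) -> (A=8 B=2 C=8)
  7. pour(A -> C) -> (A=4 B=2 C=12)
  8. empty(C) -> (A=4 B=2 C=0)
Reached target in 8 moves.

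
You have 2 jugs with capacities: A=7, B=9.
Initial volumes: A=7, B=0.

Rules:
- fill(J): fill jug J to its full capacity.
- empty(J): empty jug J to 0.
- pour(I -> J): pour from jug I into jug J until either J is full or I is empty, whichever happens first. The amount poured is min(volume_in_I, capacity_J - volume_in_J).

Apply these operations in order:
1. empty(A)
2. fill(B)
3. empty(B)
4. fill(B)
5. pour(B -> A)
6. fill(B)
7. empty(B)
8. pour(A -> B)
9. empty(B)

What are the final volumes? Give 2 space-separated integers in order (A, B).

Answer: 0 0

Derivation:
Step 1: empty(A) -> (A=0 B=0)
Step 2: fill(B) -> (A=0 B=9)
Step 3: empty(B) -> (A=0 B=0)
Step 4: fill(B) -> (A=0 B=9)
Step 5: pour(B -> A) -> (A=7 B=2)
Step 6: fill(B) -> (A=7 B=9)
Step 7: empty(B) -> (A=7 B=0)
Step 8: pour(A -> B) -> (A=0 B=7)
Step 9: empty(B) -> (A=0 B=0)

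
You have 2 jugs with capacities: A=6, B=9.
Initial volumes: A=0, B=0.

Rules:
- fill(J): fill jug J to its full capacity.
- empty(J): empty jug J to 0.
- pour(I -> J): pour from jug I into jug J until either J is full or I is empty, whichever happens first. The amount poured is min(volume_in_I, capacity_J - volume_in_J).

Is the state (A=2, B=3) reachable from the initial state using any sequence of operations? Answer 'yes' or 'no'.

BFS explored all 10 reachable states.
Reachable set includes: (0,0), (0,3), (0,6), (0,9), (3,0), (3,9), (6,0), (6,3), (6,6), (6,9)
Target (A=2, B=3) not in reachable set → no.

Answer: no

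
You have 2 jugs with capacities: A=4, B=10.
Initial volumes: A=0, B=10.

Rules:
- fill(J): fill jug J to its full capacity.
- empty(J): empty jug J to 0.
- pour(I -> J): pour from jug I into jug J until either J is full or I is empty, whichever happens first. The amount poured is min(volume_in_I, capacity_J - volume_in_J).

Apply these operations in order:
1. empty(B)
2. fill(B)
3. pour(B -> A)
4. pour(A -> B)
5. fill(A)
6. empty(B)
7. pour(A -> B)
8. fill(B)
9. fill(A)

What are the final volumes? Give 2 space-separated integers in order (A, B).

Answer: 4 10

Derivation:
Step 1: empty(B) -> (A=0 B=0)
Step 2: fill(B) -> (A=0 B=10)
Step 3: pour(B -> A) -> (A=4 B=6)
Step 4: pour(A -> B) -> (A=0 B=10)
Step 5: fill(A) -> (A=4 B=10)
Step 6: empty(B) -> (A=4 B=0)
Step 7: pour(A -> B) -> (A=0 B=4)
Step 8: fill(B) -> (A=0 B=10)
Step 9: fill(A) -> (A=4 B=10)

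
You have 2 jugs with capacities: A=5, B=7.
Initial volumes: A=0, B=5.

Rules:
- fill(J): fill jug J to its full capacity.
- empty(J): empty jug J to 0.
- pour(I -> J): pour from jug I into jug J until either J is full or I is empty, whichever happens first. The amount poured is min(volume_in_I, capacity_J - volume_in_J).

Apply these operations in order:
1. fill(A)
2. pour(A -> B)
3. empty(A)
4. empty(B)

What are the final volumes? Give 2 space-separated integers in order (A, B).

Step 1: fill(A) -> (A=5 B=5)
Step 2: pour(A -> B) -> (A=3 B=7)
Step 3: empty(A) -> (A=0 B=7)
Step 4: empty(B) -> (A=0 B=0)

Answer: 0 0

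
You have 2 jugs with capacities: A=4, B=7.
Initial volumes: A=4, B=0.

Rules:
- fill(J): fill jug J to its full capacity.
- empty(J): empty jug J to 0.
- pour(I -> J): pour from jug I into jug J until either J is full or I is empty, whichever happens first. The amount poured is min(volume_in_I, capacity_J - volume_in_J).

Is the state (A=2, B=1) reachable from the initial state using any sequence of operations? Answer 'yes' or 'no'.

BFS explored all 22 reachable states.
Reachable set includes: (0,0), (0,1), (0,2), (0,3), (0,4), (0,5), (0,6), (0,7), (1,0), (1,7), (2,0), (2,7) ...
Target (A=2, B=1) not in reachable set → no.

Answer: no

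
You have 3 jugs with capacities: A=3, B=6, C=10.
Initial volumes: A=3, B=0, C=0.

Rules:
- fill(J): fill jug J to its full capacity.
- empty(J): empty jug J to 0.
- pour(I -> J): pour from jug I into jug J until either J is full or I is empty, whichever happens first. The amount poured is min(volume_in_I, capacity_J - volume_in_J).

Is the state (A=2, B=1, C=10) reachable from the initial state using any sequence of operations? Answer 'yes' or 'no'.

BFS from (A=3, B=0, C=0):
  1. fill(C) -> (A=3 B=0 C=10)
  2. pour(C -> B) -> (A=3 B=6 C=4)
  3. empty(B) -> (A=3 B=0 C=4)
  4. pour(C -> B) -> (A=3 B=4 C=0)
  5. pour(A -> B) -> (A=1 B=6 C=0)
  6. pour(B -> C) -> (A=1 B=0 C=6)
  7. fill(B) -> (A=1 B=6 C=6)
  8. pour(B -> A) -> (A=3 B=4 C=6)
  9. pour(A -> C) -> (A=0 B=4 C=9)
  10. pour(B -> A) -> (A=3 B=1 C=9)
  11. pour(A -> C) -> (A=2 B=1 C=10)
Target reached → yes.

Answer: yes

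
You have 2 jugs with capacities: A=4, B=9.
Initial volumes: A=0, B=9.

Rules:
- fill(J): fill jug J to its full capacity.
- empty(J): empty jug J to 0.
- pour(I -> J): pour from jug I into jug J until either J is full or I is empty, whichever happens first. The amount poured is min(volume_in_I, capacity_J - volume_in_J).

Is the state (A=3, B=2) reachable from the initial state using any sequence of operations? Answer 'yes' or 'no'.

Answer: no

Derivation:
BFS explored all 26 reachable states.
Reachable set includes: (0,0), (0,1), (0,2), (0,3), (0,4), (0,5), (0,6), (0,7), (0,8), (0,9), (1,0), (1,9) ...
Target (A=3, B=2) not in reachable set → no.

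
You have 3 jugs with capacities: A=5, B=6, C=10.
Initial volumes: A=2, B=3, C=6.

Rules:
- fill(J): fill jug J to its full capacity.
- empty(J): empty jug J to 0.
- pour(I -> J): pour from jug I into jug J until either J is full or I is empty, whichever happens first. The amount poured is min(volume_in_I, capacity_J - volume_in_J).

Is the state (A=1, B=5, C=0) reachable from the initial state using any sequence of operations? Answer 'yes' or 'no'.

Answer: yes

Derivation:
BFS from (A=2, B=3, C=6):
  1. pour(A -> B) -> (A=0 B=5 C=6)
  2. fill(A) -> (A=5 B=5 C=6)
  3. pour(A -> C) -> (A=1 B=5 C=10)
  4. empty(C) -> (A=1 B=5 C=0)
Target reached → yes.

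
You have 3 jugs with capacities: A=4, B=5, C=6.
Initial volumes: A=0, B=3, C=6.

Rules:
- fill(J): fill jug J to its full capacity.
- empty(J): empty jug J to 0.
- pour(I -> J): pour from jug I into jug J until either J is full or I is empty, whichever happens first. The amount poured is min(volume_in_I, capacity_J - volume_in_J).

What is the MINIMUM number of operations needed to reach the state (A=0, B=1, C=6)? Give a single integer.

Answer: 3

Derivation:
BFS from (A=0, B=3, C=6). One shortest path:
  1. fill(B) -> (A=0 B=5 C=6)
  2. pour(B -> A) -> (A=4 B=1 C=6)
  3. empty(A) -> (A=0 B=1 C=6)
Reached target in 3 moves.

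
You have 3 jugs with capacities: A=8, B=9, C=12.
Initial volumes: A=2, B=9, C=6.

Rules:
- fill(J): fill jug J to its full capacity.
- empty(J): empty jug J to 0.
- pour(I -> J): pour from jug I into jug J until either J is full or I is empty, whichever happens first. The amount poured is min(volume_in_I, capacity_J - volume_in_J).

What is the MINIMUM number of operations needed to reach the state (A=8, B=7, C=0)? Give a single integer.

BFS from (A=2, B=9, C=6). One shortest path:
  1. empty(A) -> (A=0 B=9 C=6)
  2. pour(B -> A) -> (A=8 B=1 C=6)
  3. pour(C -> B) -> (A=8 B=7 C=0)
Reached target in 3 moves.

Answer: 3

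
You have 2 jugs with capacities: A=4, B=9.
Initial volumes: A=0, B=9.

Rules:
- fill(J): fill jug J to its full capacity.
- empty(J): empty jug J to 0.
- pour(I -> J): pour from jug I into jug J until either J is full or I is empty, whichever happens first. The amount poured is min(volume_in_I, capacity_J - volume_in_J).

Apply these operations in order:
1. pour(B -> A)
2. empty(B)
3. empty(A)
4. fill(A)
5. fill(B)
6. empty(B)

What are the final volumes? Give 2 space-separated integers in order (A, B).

Step 1: pour(B -> A) -> (A=4 B=5)
Step 2: empty(B) -> (A=4 B=0)
Step 3: empty(A) -> (A=0 B=0)
Step 4: fill(A) -> (A=4 B=0)
Step 5: fill(B) -> (A=4 B=9)
Step 6: empty(B) -> (A=4 B=0)

Answer: 4 0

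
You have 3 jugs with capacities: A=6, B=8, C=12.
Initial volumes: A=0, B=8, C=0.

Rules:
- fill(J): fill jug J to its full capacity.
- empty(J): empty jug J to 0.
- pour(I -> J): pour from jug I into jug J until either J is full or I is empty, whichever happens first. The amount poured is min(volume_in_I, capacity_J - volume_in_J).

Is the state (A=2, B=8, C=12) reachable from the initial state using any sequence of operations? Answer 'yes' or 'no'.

BFS from (A=0, B=8, C=0):
  1. fill(A) -> (A=6 B=8 C=0)
  2. pour(B -> C) -> (A=6 B=0 C=8)
  3. fill(B) -> (A=6 B=8 C=8)
  4. pour(A -> C) -> (A=2 B=8 C=12)
Target reached → yes.

Answer: yes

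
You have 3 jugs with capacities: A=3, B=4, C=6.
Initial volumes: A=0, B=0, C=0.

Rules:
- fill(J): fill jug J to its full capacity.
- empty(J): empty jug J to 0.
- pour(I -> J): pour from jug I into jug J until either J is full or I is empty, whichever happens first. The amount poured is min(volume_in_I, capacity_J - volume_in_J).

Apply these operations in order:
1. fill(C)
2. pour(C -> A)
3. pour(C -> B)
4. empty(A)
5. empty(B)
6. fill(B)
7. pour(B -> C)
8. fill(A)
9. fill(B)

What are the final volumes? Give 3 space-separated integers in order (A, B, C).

Answer: 3 4 4

Derivation:
Step 1: fill(C) -> (A=0 B=0 C=6)
Step 2: pour(C -> A) -> (A=3 B=0 C=3)
Step 3: pour(C -> B) -> (A=3 B=3 C=0)
Step 4: empty(A) -> (A=0 B=3 C=0)
Step 5: empty(B) -> (A=0 B=0 C=0)
Step 6: fill(B) -> (A=0 B=4 C=0)
Step 7: pour(B -> C) -> (A=0 B=0 C=4)
Step 8: fill(A) -> (A=3 B=0 C=4)
Step 9: fill(B) -> (A=3 B=4 C=4)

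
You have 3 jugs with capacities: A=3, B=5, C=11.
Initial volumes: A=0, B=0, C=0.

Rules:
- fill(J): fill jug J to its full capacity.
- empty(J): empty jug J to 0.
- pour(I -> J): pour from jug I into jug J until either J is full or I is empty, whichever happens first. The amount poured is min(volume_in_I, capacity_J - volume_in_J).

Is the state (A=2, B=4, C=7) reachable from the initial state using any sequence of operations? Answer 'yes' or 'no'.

BFS explored all 208 reachable states.
Reachable set includes: (0,0,0), (0,0,1), (0,0,2), (0,0,3), (0,0,4), (0,0,5), (0,0,6), (0,0,7), (0,0,8), (0,0,9), (0,0,10), (0,0,11) ...
Target (A=2, B=4, C=7) not in reachable set → no.

Answer: no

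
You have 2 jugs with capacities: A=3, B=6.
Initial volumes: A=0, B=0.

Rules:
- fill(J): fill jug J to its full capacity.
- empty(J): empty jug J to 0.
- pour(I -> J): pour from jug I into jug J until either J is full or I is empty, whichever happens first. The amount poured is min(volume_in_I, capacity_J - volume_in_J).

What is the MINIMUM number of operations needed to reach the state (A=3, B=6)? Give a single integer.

Answer: 2

Derivation:
BFS from (A=0, B=0). One shortest path:
  1. fill(A) -> (A=3 B=0)
  2. fill(B) -> (A=3 B=6)
Reached target in 2 moves.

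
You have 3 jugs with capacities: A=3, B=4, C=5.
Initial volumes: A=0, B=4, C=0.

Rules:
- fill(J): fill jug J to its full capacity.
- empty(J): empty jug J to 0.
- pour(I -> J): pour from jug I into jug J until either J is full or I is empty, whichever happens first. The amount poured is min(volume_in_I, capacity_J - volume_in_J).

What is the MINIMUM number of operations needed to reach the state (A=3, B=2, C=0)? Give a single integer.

Answer: 4

Derivation:
BFS from (A=0, B=4, C=0). One shortest path:
  1. empty(B) -> (A=0 B=0 C=0)
  2. fill(C) -> (A=0 B=0 C=5)
  3. pour(C -> A) -> (A=3 B=0 C=2)
  4. pour(C -> B) -> (A=3 B=2 C=0)
Reached target in 4 moves.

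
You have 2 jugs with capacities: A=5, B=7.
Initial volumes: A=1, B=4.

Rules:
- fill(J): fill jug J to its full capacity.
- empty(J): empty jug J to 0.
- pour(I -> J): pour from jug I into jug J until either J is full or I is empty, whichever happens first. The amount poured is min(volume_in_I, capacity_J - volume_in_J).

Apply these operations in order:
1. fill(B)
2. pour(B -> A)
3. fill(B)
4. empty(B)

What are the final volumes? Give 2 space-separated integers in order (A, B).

Step 1: fill(B) -> (A=1 B=7)
Step 2: pour(B -> A) -> (A=5 B=3)
Step 3: fill(B) -> (A=5 B=7)
Step 4: empty(B) -> (A=5 B=0)

Answer: 5 0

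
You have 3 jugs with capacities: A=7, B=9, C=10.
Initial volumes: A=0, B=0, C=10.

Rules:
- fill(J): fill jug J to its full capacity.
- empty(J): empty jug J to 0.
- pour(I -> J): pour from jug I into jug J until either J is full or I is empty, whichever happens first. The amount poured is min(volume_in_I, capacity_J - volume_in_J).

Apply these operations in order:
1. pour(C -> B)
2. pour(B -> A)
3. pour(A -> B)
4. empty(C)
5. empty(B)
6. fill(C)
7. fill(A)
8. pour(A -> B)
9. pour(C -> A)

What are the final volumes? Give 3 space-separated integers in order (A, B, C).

Step 1: pour(C -> B) -> (A=0 B=9 C=1)
Step 2: pour(B -> A) -> (A=7 B=2 C=1)
Step 3: pour(A -> B) -> (A=0 B=9 C=1)
Step 4: empty(C) -> (A=0 B=9 C=0)
Step 5: empty(B) -> (A=0 B=0 C=0)
Step 6: fill(C) -> (A=0 B=0 C=10)
Step 7: fill(A) -> (A=7 B=0 C=10)
Step 8: pour(A -> B) -> (A=0 B=7 C=10)
Step 9: pour(C -> A) -> (A=7 B=7 C=3)

Answer: 7 7 3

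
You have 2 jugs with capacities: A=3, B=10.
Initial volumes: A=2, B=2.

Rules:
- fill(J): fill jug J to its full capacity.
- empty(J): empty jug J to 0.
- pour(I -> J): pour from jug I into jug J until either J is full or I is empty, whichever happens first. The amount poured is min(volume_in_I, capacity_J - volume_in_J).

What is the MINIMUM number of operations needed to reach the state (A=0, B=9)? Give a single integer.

BFS from (A=2, B=2). One shortest path:
  1. fill(B) -> (A=2 B=10)
  2. pour(B -> A) -> (A=3 B=9)
  3. empty(A) -> (A=0 B=9)
Reached target in 3 moves.

Answer: 3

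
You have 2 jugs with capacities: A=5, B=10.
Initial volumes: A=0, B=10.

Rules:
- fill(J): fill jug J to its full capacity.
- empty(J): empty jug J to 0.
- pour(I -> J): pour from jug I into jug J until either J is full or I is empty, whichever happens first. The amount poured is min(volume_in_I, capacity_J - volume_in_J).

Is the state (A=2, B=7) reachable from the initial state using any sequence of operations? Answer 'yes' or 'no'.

BFS explored all 6 reachable states.
Reachable set includes: (0,0), (0,5), (0,10), (5,0), (5,5), (5,10)
Target (A=2, B=7) not in reachable set → no.

Answer: no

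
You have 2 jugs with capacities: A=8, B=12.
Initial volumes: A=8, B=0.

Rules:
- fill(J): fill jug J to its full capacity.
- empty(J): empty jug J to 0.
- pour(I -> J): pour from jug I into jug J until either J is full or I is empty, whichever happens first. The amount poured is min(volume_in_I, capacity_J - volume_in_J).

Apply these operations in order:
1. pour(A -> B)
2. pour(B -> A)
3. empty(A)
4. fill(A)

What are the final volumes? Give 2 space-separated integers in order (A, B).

Step 1: pour(A -> B) -> (A=0 B=8)
Step 2: pour(B -> A) -> (A=8 B=0)
Step 3: empty(A) -> (A=0 B=0)
Step 4: fill(A) -> (A=8 B=0)

Answer: 8 0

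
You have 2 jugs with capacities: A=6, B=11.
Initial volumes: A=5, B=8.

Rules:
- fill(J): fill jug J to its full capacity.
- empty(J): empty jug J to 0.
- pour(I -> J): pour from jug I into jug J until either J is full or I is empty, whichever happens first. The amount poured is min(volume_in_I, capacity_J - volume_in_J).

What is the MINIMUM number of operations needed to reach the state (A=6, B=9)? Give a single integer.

Answer: 7

Derivation:
BFS from (A=5, B=8). One shortest path:
  1. fill(A) -> (A=6 B=8)
  2. pour(A -> B) -> (A=3 B=11)
  3. empty(B) -> (A=3 B=0)
  4. pour(A -> B) -> (A=0 B=3)
  5. fill(A) -> (A=6 B=3)
  6. pour(A -> B) -> (A=0 B=9)
  7. fill(A) -> (A=6 B=9)
Reached target in 7 moves.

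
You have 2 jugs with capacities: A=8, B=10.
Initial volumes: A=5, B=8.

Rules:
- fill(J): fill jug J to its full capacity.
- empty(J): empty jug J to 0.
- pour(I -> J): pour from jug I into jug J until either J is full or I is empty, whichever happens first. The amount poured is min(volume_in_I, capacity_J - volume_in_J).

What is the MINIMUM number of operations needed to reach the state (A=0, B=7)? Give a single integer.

Answer: 3

Derivation:
BFS from (A=5, B=8). One shortest path:
  1. fill(B) -> (A=5 B=10)
  2. pour(B -> A) -> (A=8 B=7)
  3. empty(A) -> (A=0 B=7)
Reached target in 3 moves.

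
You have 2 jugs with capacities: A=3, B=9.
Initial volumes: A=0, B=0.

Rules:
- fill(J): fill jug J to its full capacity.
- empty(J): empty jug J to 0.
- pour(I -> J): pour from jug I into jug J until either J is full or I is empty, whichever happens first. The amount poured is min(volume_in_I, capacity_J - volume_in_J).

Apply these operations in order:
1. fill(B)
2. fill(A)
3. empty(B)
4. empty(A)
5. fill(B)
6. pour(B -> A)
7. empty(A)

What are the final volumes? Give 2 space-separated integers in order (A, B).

Answer: 0 6

Derivation:
Step 1: fill(B) -> (A=0 B=9)
Step 2: fill(A) -> (A=3 B=9)
Step 3: empty(B) -> (A=3 B=0)
Step 4: empty(A) -> (A=0 B=0)
Step 5: fill(B) -> (A=0 B=9)
Step 6: pour(B -> A) -> (A=3 B=6)
Step 7: empty(A) -> (A=0 B=6)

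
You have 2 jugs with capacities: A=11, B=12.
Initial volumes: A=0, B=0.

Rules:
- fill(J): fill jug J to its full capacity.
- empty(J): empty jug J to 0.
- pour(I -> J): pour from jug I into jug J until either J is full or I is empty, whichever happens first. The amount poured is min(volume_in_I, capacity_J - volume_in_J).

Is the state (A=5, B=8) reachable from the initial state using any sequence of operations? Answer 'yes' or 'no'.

BFS explored all 46 reachable states.
Reachable set includes: (0,0), (0,1), (0,2), (0,3), (0,4), (0,5), (0,6), (0,7), (0,8), (0,9), (0,10), (0,11) ...
Target (A=5, B=8) not in reachable set → no.

Answer: no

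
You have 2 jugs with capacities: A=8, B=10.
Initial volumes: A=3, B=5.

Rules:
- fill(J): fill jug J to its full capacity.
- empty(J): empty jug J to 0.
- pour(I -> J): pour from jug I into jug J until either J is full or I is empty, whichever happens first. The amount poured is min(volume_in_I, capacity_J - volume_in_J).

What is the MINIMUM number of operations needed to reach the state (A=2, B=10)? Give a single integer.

Answer: 6

Derivation:
BFS from (A=3, B=5). One shortest path:
  1. empty(A) -> (A=0 B=5)
  2. fill(B) -> (A=0 B=10)
  3. pour(B -> A) -> (A=8 B=2)
  4. empty(A) -> (A=0 B=2)
  5. pour(B -> A) -> (A=2 B=0)
  6. fill(B) -> (A=2 B=10)
Reached target in 6 moves.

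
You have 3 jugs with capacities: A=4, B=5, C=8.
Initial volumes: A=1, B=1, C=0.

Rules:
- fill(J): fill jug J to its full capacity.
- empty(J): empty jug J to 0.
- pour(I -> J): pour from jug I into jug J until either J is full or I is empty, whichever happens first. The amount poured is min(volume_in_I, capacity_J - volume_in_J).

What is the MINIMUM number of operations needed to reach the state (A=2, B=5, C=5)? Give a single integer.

Answer: 4

Derivation:
BFS from (A=1, B=1, C=0). One shortest path:
  1. pour(B -> A) -> (A=2 B=0 C=0)
  2. fill(B) -> (A=2 B=5 C=0)
  3. pour(B -> C) -> (A=2 B=0 C=5)
  4. fill(B) -> (A=2 B=5 C=5)
Reached target in 4 moves.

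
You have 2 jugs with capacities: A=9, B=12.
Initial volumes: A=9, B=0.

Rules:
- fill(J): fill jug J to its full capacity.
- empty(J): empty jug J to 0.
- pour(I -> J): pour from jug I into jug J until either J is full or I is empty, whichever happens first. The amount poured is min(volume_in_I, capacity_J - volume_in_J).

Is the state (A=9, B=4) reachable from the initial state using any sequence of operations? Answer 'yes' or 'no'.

Answer: no

Derivation:
BFS explored all 14 reachable states.
Reachable set includes: (0,0), (0,3), (0,6), (0,9), (0,12), (3,0), (3,12), (6,0), (6,12), (9,0), (9,3), (9,6) ...
Target (A=9, B=4) not in reachable set → no.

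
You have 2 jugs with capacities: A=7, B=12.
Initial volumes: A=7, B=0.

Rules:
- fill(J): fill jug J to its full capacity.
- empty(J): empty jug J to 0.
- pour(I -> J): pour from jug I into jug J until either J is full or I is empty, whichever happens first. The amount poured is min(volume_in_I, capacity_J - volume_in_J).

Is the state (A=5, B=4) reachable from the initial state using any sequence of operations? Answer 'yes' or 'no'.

BFS explored all 38 reachable states.
Reachable set includes: (0,0), (0,1), (0,2), (0,3), (0,4), (0,5), (0,6), (0,7), (0,8), (0,9), (0,10), (0,11) ...
Target (A=5, B=4) not in reachable set → no.

Answer: no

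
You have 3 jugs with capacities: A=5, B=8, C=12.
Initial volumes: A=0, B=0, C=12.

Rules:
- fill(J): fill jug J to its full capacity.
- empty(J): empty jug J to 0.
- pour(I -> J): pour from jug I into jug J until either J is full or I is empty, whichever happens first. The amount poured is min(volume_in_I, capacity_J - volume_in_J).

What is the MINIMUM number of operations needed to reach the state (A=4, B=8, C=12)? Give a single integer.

Answer: 3

Derivation:
BFS from (A=0, B=0, C=12). One shortest path:
  1. pour(C -> B) -> (A=0 B=8 C=4)
  2. pour(C -> A) -> (A=4 B=8 C=0)
  3. fill(C) -> (A=4 B=8 C=12)
Reached target in 3 moves.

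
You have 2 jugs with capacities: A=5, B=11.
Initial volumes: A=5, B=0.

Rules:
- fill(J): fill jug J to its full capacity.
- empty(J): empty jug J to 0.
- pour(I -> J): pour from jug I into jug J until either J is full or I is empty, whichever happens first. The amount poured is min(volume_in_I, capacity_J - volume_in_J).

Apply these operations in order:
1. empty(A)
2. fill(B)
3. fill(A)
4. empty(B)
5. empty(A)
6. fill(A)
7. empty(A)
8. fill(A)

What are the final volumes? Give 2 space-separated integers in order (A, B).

Answer: 5 0

Derivation:
Step 1: empty(A) -> (A=0 B=0)
Step 2: fill(B) -> (A=0 B=11)
Step 3: fill(A) -> (A=5 B=11)
Step 4: empty(B) -> (A=5 B=0)
Step 5: empty(A) -> (A=0 B=0)
Step 6: fill(A) -> (A=5 B=0)
Step 7: empty(A) -> (A=0 B=0)
Step 8: fill(A) -> (A=5 B=0)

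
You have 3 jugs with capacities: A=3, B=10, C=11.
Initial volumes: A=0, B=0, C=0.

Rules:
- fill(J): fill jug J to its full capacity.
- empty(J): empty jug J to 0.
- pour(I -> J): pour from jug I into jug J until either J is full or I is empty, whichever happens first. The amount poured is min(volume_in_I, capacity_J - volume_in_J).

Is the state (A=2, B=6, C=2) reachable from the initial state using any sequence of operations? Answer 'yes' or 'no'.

Answer: no

Derivation:
BFS explored all 348 reachable states.
Reachable set includes: (0,0,0), (0,0,1), (0,0,2), (0,0,3), (0,0,4), (0,0,5), (0,0,6), (0,0,7), (0,0,8), (0,0,9), (0,0,10), (0,0,11) ...
Target (A=2, B=6, C=2) not in reachable set → no.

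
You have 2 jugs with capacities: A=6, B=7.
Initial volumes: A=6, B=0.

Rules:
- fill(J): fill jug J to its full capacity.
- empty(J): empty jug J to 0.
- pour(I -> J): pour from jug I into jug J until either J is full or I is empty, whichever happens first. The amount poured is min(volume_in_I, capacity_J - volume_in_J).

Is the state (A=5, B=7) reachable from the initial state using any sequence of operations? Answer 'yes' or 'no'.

BFS from (A=6, B=0):
  1. pour(A -> B) -> (A=0 B=6)
  2. fill(A) -> (A=6 B=6)
  3. pour(A -> B) -> (A=5 B=7)
Target reached → yes.

Answer: yes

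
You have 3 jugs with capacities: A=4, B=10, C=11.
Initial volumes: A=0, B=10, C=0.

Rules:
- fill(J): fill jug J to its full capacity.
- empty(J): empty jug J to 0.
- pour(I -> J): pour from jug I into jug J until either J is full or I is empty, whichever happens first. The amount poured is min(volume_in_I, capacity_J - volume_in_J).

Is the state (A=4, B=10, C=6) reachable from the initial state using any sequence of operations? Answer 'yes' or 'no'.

Answer: yes

Derivation:
BFS from (A=0, B=10, C=0):
  1. pour(B -> A) -> (A=4 B=6 C=0)
  2. pour(B -> C) -> (A=4 B=0 C=6)
  3. fill(B) -> (A=4 B=10 C=6)
Target reached → yes.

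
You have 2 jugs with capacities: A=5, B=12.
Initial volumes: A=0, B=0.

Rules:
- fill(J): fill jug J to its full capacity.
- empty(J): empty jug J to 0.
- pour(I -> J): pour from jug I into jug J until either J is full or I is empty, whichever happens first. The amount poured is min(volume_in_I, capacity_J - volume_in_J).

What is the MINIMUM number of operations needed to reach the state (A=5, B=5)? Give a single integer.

BFS from (A=0, B=0). One shortest path:
  1. fill(A) -> (A=5 B=0)
  2. pour(A -> B) -> (A=0 B=5)
  3. fill(A) -> (A=5 B=5)
Reached target in 3 moves.

Answer: 3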